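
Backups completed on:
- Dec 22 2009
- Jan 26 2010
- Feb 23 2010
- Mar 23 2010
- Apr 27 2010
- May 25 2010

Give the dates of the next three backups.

Jun 22 2010, Jul 27 2010, Aug 24 2010

Gaps: 35, 28, 28, 35, 28 days — a mix of 28 and 35. Every date is a Tuesday.
Each is the 4th Tuesday of its month.
4th Tuesday of June 2010: Jun 22 2010.
4th Tuesday of July 2010: Jul 27 2010.
4th Tuesday of August 2010: Aug 24 2010.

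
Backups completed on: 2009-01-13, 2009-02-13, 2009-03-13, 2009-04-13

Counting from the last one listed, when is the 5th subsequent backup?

The day-of-month is always 13 (31, 28, 31 days between events).
So this recurs on the 13th of each month.
May 2009: 2009-05-13.
June 2009: 2009-06-13.
Next: July 2009 → 2009-07-13.
Next: August 2009 → 2009-08-13.
September 2009: 2009-09-13.

2009-09-13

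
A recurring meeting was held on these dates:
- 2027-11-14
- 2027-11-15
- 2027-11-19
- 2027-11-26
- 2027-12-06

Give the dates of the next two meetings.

The spacing grows by 3 each time: 1, 4, 7, 10 days.
Next gap: 13 days. 2027-12-06 + 13 days = 2027-12-19.
Next gap: 16 days. 2027-12-19 + 16 days = 2028-01-04.

2027-12-19, 2028-01-04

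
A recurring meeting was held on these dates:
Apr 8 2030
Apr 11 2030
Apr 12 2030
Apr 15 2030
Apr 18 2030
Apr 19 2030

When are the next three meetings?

Apr 22 2030, Apr 25 2030, Apr 26 2030

Gaps: 3, 1, 3, 3, 1 days — not constant, but cyclic with period 3.
The events fall on every Monday, Thursday and Friday.
The following Monday is Apr 22 2030.
Next Thursday: Apr 25 2030.
The following Friday is Apr 26 2030.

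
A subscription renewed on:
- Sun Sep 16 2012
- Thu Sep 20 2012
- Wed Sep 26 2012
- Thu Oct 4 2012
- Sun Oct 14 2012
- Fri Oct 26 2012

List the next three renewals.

Fri Nov 9 2012, Sun Nov 25 2012, Thu Dec 13 2012

Gaps: 4, 6, 8, 10, 12 days — each gap is 2 larger than the previous one.
Next gap: 14 days. Fri Oct 26 2012 + 14 days = Fri Nov 9 2012.
Next gap: 16 days. Fri Nov 9 2012 + 16 days = Sun Nov 25 2012.
Next gap: 18 days. Sun Nov 25 2012 + 18 days = Thu Dec 13 2012.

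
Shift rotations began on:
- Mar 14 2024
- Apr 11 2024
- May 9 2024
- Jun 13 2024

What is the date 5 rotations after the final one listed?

These are Thursdays at 28- or 35-day spacing (28, 28, 35).
The pattern: 2nd Thursday of the month.
July 2024 — 2nd Thursday is Jul 11 2024.
August 2024 — 2nd Thursday is Aug 8 2024.
2nd Thursday of September 2024: Sep 12 2024.
2nd Thursday of October 2024: Oct 10 2024.
2nd Thursday of November 2024: Nov 14 2024.

Nov 14 2024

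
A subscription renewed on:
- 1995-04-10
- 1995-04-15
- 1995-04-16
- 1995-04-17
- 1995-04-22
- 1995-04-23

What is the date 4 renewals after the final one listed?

Every event lands on a Monday or Saturday or Sunday (gaps cycle 5, 1, 1, 5, 1).
So the schedule is: every Monday, Saturday and Sunday.
The following Monday is 1995-04-24.
Next Saturday: 1995-04-29.
The following Sunday is 1995-04-30.
Next Monday: 1995-05-01.

1995-05-01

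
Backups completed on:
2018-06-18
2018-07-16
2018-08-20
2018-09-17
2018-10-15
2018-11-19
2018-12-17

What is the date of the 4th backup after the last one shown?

2019-04-15

Gaps: 28, 35, 28, 28, 35, 28 days — a mix of 28 and 35. Every date is a Monday.
Each is the 3rd Monday of its month.
3rd Monday of January 2019: 2019-01-21.
February 2019 — 3rd Monday is 2019-02-18.
March 2019 — 3rd Monday is 2019-03-18.
3rd Monday of April 2019: 2019-04-15.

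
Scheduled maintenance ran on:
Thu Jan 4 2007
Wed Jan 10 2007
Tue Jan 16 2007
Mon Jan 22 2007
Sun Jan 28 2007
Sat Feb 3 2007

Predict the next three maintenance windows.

Fri Feb 9 2007, Thu Feb 15 2007, Wed Feb 21 2007

The spacing is 6, 6, 6, 6, 6 days — always 6 days.
Sat Feb 3 2007 + 6 days = Fri Feb 9 2007.
Fri Feb 9 2007 + 6 days = Thu Feb 15 2007.
Thu Feb 15 2007 + 6 days = Wed Feb 21 2007.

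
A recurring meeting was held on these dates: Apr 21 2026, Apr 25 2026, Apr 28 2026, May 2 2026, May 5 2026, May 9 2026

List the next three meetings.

May 12 2026, May 16 2026, May 19 2026

The gap pattern 4, 3, 4, 3, 4 repeats every 2 events.
These are the Tuesdays and Saturdays of each week.
Next Tuesday: May 12 2026.
The following Saturday is May 16 2026.
The following Tuesday is May 19 2026.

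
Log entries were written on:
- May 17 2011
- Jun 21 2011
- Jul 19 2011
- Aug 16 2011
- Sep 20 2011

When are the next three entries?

All dates are Tuesdays, 35, 28, 28, 35 days apart.
Specifically, the 3rd Tuesday of each month.
3rd Tuesday of October 2011: Oct 18 2011.
November 2011 — 3rd Tuesday is Nov 15 2011.
December 2011 — 3rd Tuesday is Dec 20 2011.

Oct 18 2011, Nov 15 2011, Dec 20 2011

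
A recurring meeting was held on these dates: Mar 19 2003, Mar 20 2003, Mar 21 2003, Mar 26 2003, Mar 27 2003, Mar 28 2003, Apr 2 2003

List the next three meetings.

Every event lands on a Wednesday or Thursday or Friday (gaps cycle 1, 1, 5, 1, 1, 5).
So the schedule is: every Wednesday, Thursday and Friday.
The following Thursday is Apr 3 2003.
Next Friday: Apr 4 2003.
The following Wednesday is Apr 9 2003.

Apr 3 2003, Apr 4 2003, Apr 9 2003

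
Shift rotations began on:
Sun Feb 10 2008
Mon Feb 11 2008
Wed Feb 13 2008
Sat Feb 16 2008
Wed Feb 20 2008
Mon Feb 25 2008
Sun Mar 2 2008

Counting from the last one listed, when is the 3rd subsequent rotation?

Intervals are 1, 2, 3, 4, 5, 6 days — an arithmetic progression with common difference 1.
Next gap: 7 days. Sun Mar 2 2008 + 7 days = Sun Mar 9 2008.
Next gap: 8 days. Sun Mar 9 2008 + 8 days = Mon Mar 17 2008.
Next gap: 9 days. Mon Mar 17 2008 + 9 days = Wed Mar 26 2008.

Wed Mar 26 2008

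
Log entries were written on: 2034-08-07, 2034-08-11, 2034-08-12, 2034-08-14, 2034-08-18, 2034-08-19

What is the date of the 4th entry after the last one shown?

2034-08-28

Gaps: 4, 1, 2, 4, 1 days — not constant, but cyclic with period 3.
The events fall on every Monday, Friday and Saturday.
The following Monday is 2034-08-21.
The following Friday is 2034-08-25.
The following Saturday is 2034-08-26.
Next Monday: 2034-08-28.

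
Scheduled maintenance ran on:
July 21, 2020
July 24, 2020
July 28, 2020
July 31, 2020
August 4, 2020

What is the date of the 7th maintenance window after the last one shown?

August 28, 2020

Every event lands on a Tuesday or Friday (gaps cycle 3, 4, 3, 4).
So the schedule is: every Tuesday and Friday.
Next Friday: August 7, 2020.
The following Tuesday is August 11, 2020.
The following Friday is August 14, 2020.
Next Tuesday: August 18, 2020.
The following Friday is August 21, 2020.
Next Tuesday: August 25, 2020.
Next Friday: August 28, 2020.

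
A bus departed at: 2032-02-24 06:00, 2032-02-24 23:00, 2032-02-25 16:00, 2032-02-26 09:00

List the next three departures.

2032-02-27 02:00, 2032-02-27 19:00, 2032-02-28 12:00

The interval is a steady 17 hours (17, 17, 17).
2032-02-26 09:00 + 17 h = 2032-02-27 02:00.
2032-02-27 02:00 + 17 h = 2032-02-27 19:00.
2032-02-27 19:00 + 17 h = 2032-02-28 12:00.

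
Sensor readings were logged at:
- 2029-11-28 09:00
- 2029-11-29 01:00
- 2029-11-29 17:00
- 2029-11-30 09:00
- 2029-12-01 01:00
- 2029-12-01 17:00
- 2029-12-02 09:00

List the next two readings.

2029-12-03 01:00, 2029-12-03 17:00

The interval is a steady 16 hours (16, 16, 16, 16, 16, 16).
2029-12-02 09:00 + 16 h = 2029-12-03 01:00.
2029-12-03 01:00 + 16 h = 2029-12-03 17:00.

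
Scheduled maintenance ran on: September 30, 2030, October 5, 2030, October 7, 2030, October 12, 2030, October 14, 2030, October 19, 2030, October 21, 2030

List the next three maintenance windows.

October 26, 2030; October 28, 2030; November 2, 2030

The gap pattern 5, 2, 5, 2, 5, 2 repeats every 2 events.
These are the Mondays and Saturdays of each week.
The following Saturday is October 26, 2030.
Next Monday: October 28, 2030.
Next Saturday: November 2, 2030.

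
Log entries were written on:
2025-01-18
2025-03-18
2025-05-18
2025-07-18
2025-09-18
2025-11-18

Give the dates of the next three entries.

Gaps: 59, 61, 61, 62, 61 days — not constant. Every event is on the 18th of the month.
Pattern: the 18th of every 2 months.
Next: January 2026 → 2026-01-18.
Next: March 2026 → 2026-03-18.
May 2026: 2026-05-18.

2026-01-18, 2026-03-18, 2026-05-18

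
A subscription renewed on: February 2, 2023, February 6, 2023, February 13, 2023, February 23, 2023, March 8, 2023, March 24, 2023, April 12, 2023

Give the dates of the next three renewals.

The spacing grows by 3 each time: 4, 7, 10, 13, 16, 19 days.
Next gap: 22 days. April 12, 2023 + 22 days = May 4, 2023.
Next gap: 25 days. May 4, 2023 + 25 days = May 29, 2023.
Next gap: 28 days. May 29, 2023 + 28 days = June 26, 2023.

May 4, 2023; May 29, 2023; June 26, 2023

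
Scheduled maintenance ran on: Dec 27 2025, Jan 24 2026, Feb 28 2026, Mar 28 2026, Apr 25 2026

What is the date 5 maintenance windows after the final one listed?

Sep 26 2026

These are Saturdays at 28- or 35-day spacing (28, 35, 28, 28).
The pattern: 4th Saturday of the month.
May 2026 — 4th Saturday is May 23 2026.
June 2026 — 4th Saturday is Jun 27 2026.
July 2026 — 4th Saturday is Jul 25 2026.
4th Saturday of August 2026: Aug 22 2026.
September 2026 — 4th Saturday is Sep 26 2026.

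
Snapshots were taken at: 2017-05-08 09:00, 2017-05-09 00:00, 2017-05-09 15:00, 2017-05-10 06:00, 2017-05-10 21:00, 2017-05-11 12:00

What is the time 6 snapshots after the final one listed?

2017-05-15 06:00

The interval is a steady 15 hours (15, 15, 15, 15, 15).
2017-05-11 12:00 + 15 h = 2017-05-12 03:00.
2017-05-12 03:00 + 15 h = 2017-05-12 18:00.
2017-05-12 18:00 + 15 h = 2017-05-13 09:00.
2017-05-13 09:00 + 15 h = 2017-05-14 00:00.
2017-05-14 00:00 + 15 h = 2017-05-14 15:00.
2017-05-14 15:00 + 15 h = 2017-05-15 06:00.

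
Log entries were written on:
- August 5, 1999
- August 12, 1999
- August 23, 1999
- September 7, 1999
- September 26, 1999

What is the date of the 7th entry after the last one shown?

May 28, 2000

The spacing grows by 4 each time: 7, 11, 15, 19 days.
Next gap: 23 days. September 26, 1999 + 23 days = October 19, 1999.
Next gap: 27 days. October 19, 1999 + 27 days = November 15, 1999.
Next gap: 31 days. November 15, 1999 + 31 days = December 16, 1999.
Next gap: 35 days. December 16, 1999 + 35 days = January 20, 2000.
Next gap: 39 days. January 20, 2000 + 39 days = February 28, 2000.
Next gap: 43 days. February 28, 2000 + 43 days = April 11, 2000.
Next gap: 47 days. April 11, 2000 + 47 days = May 28, 2000.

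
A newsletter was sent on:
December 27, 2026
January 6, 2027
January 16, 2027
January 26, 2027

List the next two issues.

February 5, 2027; February 15, 2027

The spacing is 10, 10, 10 days — always 10 days.
January 26, 2027 + 10 days = February 5, 2027.
February 5, 2027 + 10 days = February 15, 2027.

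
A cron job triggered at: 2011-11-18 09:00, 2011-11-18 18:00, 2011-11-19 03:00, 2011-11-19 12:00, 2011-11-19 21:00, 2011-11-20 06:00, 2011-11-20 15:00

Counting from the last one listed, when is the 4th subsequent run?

The interval is a steady 9 hours (9, 9, 9, 9, 9, 9).
2011-11-20 15:00 + 9 h = 2011-11-21 00:00.
2011-11-21 00:00 + 9 h = 2011-11-21 09:00.
2011-11-21 09:00 + 9 h = 2011-11-21 18:00.
2011-11-21 18:00 + 9 h = 2011-11-22 03:00.

2011-11-22 03:00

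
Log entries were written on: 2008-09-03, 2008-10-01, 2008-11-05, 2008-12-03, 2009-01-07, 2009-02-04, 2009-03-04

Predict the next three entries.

Gaps: 28, 35, 28, 35, 28, 28 days — a mix of 28 and 35. Every date is a Wednesday.
Each is the 1st Wednesday of its month.
April 2009 — 1st Wednesday is 2009-04-01.
1st Wednesday of May 2009: 2009-05-06.
1st Wednesday of June 2009: 2009-06-03.

2009-04-01, 2009-05-06, 2009-06-03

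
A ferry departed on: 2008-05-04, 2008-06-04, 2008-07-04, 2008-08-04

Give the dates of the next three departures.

The day-of-month is always 4 (31, 30, 31 days between events).
So this recurs on the 4th of each month.
September 2008: 2008-09-04.
Next: October 2008 → 2008-10-04.
November 2008: 2008-11-04.

2008-09-04, 2008-10-04, 2008-11-04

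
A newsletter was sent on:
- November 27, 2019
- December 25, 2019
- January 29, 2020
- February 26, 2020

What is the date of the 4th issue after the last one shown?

These are Wednesdays with 28, 35, 28-day gaps.
Each is the final Wednesday of its month — January 29, 2020 is past the 28th, so '4th Wednesday' doesn't fit.
March 2020 ends with Wednesday March 25, 2020.
Last Wednesday of April 2020: April 29, 2020.
May 2020 ends with Wednesday May 27, 2020.
Last Wednesday of June 2020: June 24, 2020.

June 24, 2020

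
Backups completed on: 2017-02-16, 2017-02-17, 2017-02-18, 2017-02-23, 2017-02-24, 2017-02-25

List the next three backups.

Every event lands on a Thursday or Friday or Saturday (gaps cycle 1, 1, 5, 1, 1).
So the schedule is: every Thursday, Friday and Saturday.
The following Thursday is 2017-03-02.
Next Friday: 2017-03-03.
Next Saturday: 2017-03-04.

2017-03-02, 2017-03-03, 2017-03-04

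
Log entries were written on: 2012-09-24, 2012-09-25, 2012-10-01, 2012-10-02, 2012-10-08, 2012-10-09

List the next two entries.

Gaps: 1, 6, 1, 6, 1 days — not constant, but cyclic with period 2.
The events fall on every Monday and Tuesday.
Next Monday: 2012-10-15.
Next Tuesday: 2012-10-16.

2012-10-15, 2012-10-16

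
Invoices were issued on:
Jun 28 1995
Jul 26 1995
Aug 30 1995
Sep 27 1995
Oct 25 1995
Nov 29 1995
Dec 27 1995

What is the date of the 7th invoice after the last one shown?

Jul 31 1996

Every date is a Wednesday; gaps 28, 35, 28, 28, 35, 28 days.
Each is the last Wednesday of its month (at least one falls on the 29th or later, ruling out '4th Wednesday').
January 1996 ends with Wednesday Jan 31 1996.
Last Wednesday of February 1996: Feb 28 1996.
Last Wednesday of March 1996: Mar 27 1996.
Last Wednesday of April 1996: Apr 24 1996.
Last Wednesday of May 1996: May 29 1996.
Last Wednesday of June 1996: Jun 26 1996.
July 1996 ends with Wednesday Jul 31 1996.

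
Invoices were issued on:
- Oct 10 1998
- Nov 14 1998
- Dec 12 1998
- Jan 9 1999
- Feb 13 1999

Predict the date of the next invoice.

These are Saturdays at 28- or 35-day spacing (35, 28, 28, 35).
The pattern: 2nd Saturday of the month.
2nd Saturday of March 1999: Mar 13 1999.

Mar 13 1999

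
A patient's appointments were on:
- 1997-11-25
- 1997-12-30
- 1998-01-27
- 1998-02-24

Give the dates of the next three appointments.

These are Tuesdays with 35, 28, 28-day gaps.
Each is the final Tuesday of its month — 1997-12-30 is past the 28th, so '4th Tuesday' doesn't fit.
Last Tuesday of March 1998: 1998-03-31.
Last Tuesday of April 1998: 1998-04-28.
May 1998 ends with Tuesday 1998-05-26.

1998-03-31, 1998-04-28, 1998-05-26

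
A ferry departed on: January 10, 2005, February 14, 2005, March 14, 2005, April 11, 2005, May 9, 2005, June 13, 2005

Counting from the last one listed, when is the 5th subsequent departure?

November 14, 2005

These are Mondays at 28- or 35-day spacing (35, 28, 28, 28, 35).
The pattern: 2nd Monday of the month.
2nd Monday of July 2005: July 11, 2005.
August 2005 — 2nd Monday is August 8, 2005.
September 2005 — 2nd Monday is September 12, 2005.
October 2005 — 2nd Monday is October 10, 2005.
November 2005 — 2nd Monday is November 14, 2005.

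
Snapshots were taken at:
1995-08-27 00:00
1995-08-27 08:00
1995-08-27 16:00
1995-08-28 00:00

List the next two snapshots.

Spacing: 8, 8, 8 h — constant 8 h.
1995-08-28 00:00 + 8 h = 1995-08-28 08:00.
1995-08-28 08:00 + 8 h = 1995-08-28 16:00.

1995-08-28 08:00, 1995-08-28 16:00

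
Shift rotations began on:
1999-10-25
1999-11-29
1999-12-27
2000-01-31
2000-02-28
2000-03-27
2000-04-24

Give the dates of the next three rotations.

All Mondays; the gaps (35, 28, 35, 28, 28, 28) vary with month length.
This is the last Monday of each month.
Last Monday of May 2000: 2000-05-29.
June 2000 ends with Monday 2000-06-26.
July 2000 ends with Monday 2000-07-31.

2000-05-29, 2000-06-26, 2000-07-31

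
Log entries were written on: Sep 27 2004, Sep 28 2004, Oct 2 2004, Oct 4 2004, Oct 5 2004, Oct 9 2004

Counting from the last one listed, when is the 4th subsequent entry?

Oct 18 2004

Gaps: 1, 4, 2, 1, 4 days — not constant, but cyclic with period 3.
The events fall on every Monday, Tuesday and Saturday.
The following Monday is Oct 11 2004.
The following Tuesday is Oct 12 2004.
Next Saturday: Oct 16 2004.
The following Monday is Oct 18 2004.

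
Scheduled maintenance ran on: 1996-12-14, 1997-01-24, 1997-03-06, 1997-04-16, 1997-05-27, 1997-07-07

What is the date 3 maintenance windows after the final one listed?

1997-11-07

The spacing is 41, 41, 41, 41, 41 days — always 41 days.
1997-07-07 + 41 days = 1997-08-17.
1997-08-17 + 41 days = 1997-09-27.
1997-09-27 + 41 days = 1997-11-07.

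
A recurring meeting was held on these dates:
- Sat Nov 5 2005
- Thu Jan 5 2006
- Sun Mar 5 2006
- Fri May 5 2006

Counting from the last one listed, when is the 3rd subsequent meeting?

Gaps: 61, 59, 61 days — not constant. Every event is on the 5th of the month.
Pattern: the 5th of every 2 months.
Next: July 2006 → Wed Jul 5 2006.
Next: September 2006 → Tue Sep 5 2006.
Next: November 2006 → Sun Nov 5 2006.

Sun Nov 5 2006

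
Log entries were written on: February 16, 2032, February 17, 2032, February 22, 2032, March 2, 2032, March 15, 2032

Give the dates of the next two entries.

April 1, 2032; April 22, 2032

Intervals are 1, 5, 9, 13 days — an arithmetic progression with common difference 4.
Next gap: 17 days. March 15, 2032 + 17 days = April 1, 2032.
Next gap: 21 days. April 1, 2032 + 21 days = April 22, 2032.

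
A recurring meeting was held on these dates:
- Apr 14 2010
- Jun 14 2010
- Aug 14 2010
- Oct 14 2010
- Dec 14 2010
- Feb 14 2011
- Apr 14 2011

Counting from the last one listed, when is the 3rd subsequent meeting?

Oct 14 2011

Each date is the 14th; the gaps (61, 61, 61, 61, 62, 59) track the month lengths.
The rule is the 14th of every 2 months.
Next: June 2011 → Jun 14 2011.
Next: August 2011 → Aug 14 2011.
Next: October 2011 → Oct 14 2011.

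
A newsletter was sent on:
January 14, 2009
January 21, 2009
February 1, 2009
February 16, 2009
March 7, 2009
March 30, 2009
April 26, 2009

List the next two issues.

Gaps: 7, 11, 15, 19, 23, 27 days — each gap is 4 larger than the previous one.
Next gap: 31 days. April 26, 2009 + 31 days = May 27, 2009.
Next gap: 35 days. May 27, 2009 + 35 days = July 1, 2009.

May 27, 2009; July 1, 2009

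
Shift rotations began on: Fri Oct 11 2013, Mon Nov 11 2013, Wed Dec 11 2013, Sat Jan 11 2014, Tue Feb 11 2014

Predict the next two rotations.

Tue Mar 11 2014, Fri Apr 11 2014

The day-of-month is always 11 (31, 30, 31, 31 days between events).
So this recurs on the 11th of each month.
March 2014: Tue Mar 11 2014.
Next: April 2014 → Fri Apr 11 2014.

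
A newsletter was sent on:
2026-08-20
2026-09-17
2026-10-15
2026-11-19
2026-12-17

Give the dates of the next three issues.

2027-01-21, 2027-02-18, 2027-03-18

All dates are Thursdays, 28, 28, 35, 28 days apart.
Specifically, the 3rd Thursday of each month.
3rd Thursday of January 2027: 2027-01-21.
February 2027 — 3rd Thursday is 2027-02-18.
3rd Thursday of March 2027: 2027-03-18.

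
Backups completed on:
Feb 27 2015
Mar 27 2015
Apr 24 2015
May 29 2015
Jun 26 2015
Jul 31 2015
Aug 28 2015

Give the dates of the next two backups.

Sep 25 2015, Oct 30 2015

These are Fridays with 28, 28, 35, 28, 35, 28-day gaps.
Each is the final Friday of its month — May 29 2015 is past the 28th, so '4th Friday' doesn't fit.
Last Friday of September 2015: Sep 25 2015.
October 2015 ends with Friday Oct 30 2015.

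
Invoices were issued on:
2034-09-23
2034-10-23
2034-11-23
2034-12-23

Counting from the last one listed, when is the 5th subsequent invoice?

Each date is the 23rd; the gaps (30, 31, 30) track the month lengths.
The rule is the 23rd of each month.
January 2035: 2035-01-23.
Next: February 2035 → 2035-02-23.
Next: March 2035 → 2035-03-23.
Next: April 2035 → 2035-04-23.
Next: May 2035 → 2035-05-23.

2035-05-23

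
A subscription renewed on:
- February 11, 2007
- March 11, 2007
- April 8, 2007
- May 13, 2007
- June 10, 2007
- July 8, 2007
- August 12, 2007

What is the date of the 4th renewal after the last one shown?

December 9, 2007

All dates are Sundays, 28, 28, 35, 28, 28, 35 days apart.
Specifically, the 2nd Sunday of each month.
2nd Sunday of September 2007: September 9, 2007.
October 2007 — 2nd Sunday is October 14, 2007.
2nd Sunday of November 2007: November 11, 2007.
2nd Sunday of December 2007: December 9, 2007.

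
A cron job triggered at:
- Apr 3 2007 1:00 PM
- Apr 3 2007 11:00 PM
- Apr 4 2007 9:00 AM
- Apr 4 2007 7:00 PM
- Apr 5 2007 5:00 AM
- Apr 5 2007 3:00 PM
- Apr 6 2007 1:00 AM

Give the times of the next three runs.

Spacing: 10, 10, 10, 10, 10, 10 h — constant 10 h.
Apr 6 2007 1:00 AM + 10 h = Apr 6 2007 11:00 AM.
Apr 6 2007 11:00 AM + 10 h = Apr 6 2007 9:00 PM.
Apr 6 2007 9:00 PM + 10 h = Apr 7 2007 7:00 AM.

Apr 6 2007 11:00 AM, Apr 6 2007 9:00 PM, Apr 7 2007 7:00 AM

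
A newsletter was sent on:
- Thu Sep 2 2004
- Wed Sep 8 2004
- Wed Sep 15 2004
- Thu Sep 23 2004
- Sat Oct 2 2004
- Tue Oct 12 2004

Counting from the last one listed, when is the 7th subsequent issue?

Intervals are 6, 7, 8, 9, 10 days — an arithmetic progression with common difference 1.
Next gap: 11 days. Tue Oct 12 2004 + 11 days = Sat Oct 23 2004.
Next gap: 12 days. Sat Oct 23 2004 + 12 days = Thu Nov 4 2004.
Next gap: 13 days. Thu Nov 4 2004 + 13 days = Wed Nov 17 2004.
Next gap: 14 days. Wed Nov 17 2004 + 14 days = Wed Dec 1 2004.
Next gap: 15 days. Wed Dec 1 2004 + 15 days = Thu Dec 16 2004.
Next gap: 16 days. Thu Dec 16 2004 + 16 days = Sat Jan 1 2005.
Next gap: 17 days. Sat Jan 1 2005 + 17 days = Tue Jan 18 2005.

Tue Jan 18 2005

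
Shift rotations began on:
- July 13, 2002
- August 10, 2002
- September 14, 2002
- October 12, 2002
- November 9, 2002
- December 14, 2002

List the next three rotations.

These are Saturdays at 28- or 35-day spacing (28, 35, 28, 28, 35).
The pattern: 2nd Saturday of the month.
January 2003 — 2nd Saturday is January 11, 2003.
2nd Saturday of February 2003: February 8, 2003.
March 2003 — 2nd Saturday is March 8, 2003.

January 11, 2003; February 8, 2003; March 8, 2003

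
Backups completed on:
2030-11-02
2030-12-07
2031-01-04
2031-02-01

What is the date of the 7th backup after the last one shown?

2031-09-06

These are Saturdays at 28- or 35-day spacing (35, 28, 28).
The pattern: 1st Saturday of the month.
March 2031 — 1st Saturday is 2031-03-01.
1st Saturday of April 2031: 2031-04-05.
1st Saturday of May 2031: 2031-05-03.
1st Saturday of June 2031: 2031-06-07.
1st Saturday of July 2031: 2031-07-05.
August 2031 — 1st Saturday is 2031-08-02.
1st Saturday of September 2031: 2031-09-06.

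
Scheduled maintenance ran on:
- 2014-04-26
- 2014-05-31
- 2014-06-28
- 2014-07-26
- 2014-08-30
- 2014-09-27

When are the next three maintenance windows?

Every date is a Saturday; gaps 35, 28, 28, 35, 28 days.
Each is the last Saturday of its month (at least one falls on the 29th or later, ruling out '4th Saturday').
Last Saturday of October 2014: 2014-10-25.
Last Saturday of November 2014: 2014-11-29.
Last Saturday of December 2014: 2014-12-27.

2014-10-25, 2014-11-29, 2014-12-27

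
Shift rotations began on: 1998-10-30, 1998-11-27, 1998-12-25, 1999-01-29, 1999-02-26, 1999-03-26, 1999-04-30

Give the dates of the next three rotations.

Every date is a Friday; gaps 28, 28, 35, 28, 28, 35 days.
Each is the last Friday of its month (at least one falls on the 29th or later, ruling out '4th Friday').
Last Friday of May 1999: 1999-05-28.
June 1999 ends with Friday 1999-06-25.
Last Friday of July 1999: 1999-07-30.

1999-05-28, 1999-06-25, 1999-07-30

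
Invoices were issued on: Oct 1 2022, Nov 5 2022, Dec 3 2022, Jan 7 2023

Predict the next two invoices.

These are Saturdays at 28- or 35-day spacing (35, 28, 35).
The pattern: 1st Saturday of the month.
February 2023 — 1st Saturday is Feb 4 2023.
March 2023 — 1st Saturday is Mar 4 2023.

Feb 4 2023, Mar 4 2023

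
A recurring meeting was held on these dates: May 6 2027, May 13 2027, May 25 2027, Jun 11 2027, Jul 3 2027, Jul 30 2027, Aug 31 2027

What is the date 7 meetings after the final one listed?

Aug 29 2028

The spacing grows by 5 each time: 7, 12, 17, 22, 27, 32 days.
Next gap: 37 days. Aug 31 2027 + 37 days = Oct 7 2027.
Next gap: 42 days. Oct 7 2027 + 42 days = Nov 18 2027.
Next gap: 47 days. Nov 18 2027 + 47 days = Jan 4 2028.
Next gap: 52 days. Jan 4 2028 + 52 days = Feb 25 2028.
Next gap: 57 days. Feb 25 2028 + 57 days = Apr 22 2028.
Next gap: 62 days. Apr 22 2028 + 62 days = Jun 23 2028.
Next gap: 67 days. Jun 23 2028 + 67 days = Aug 29 2028.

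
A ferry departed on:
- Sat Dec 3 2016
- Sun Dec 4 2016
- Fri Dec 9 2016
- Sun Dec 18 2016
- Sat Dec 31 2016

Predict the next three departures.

Gaps: 1, 5, 9, 13 days — each gap is 4 larger than the previous one.
Next gap: 17 days. Sat Dec 31 2016 + 17 days = Tue Jan 17 2017.
Next gap: 21 days. Tue Jan 17 2017 + 21 days = Tue Feb 7 2017.
Next gap: 25 days. Tue Feb 7 2017 + 25 days = Sat Mar 4 2017.

Tue Jan 17 2017, Tue Feb 7 2017, Sat Mar 4 2017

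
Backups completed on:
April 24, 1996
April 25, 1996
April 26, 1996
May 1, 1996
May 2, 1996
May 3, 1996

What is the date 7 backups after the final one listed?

The gap pattern 1, 1, 5, 1, 1 repeats every 3 events.
These are the Wednesdays, Thursdays and Fridays of each week.
Next Wednesday: May 8, 1996.
Next Thursday: May 9, 1996.
Next Friday: May 10, 1996.
Next Wednesday: May 15, 1996.
Next Thursday: May 16, 1996.
The following Friday is May 17, 1996.
Next Wednesday: May 22, 1996.

May 22, 1996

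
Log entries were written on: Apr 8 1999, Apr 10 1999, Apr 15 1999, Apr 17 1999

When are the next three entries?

Gaps: 2, 5, 2 days — not constant, but cyclic with period 2.
The events fall on every Thursday and Saturday.
The following Thursday is Apr 22 1999.
Next Saturday: Apr 24 1999.
Next Thursday: Apr 29 1999.

Apr 22 1999, Apr 24 1999, Apr 29 1999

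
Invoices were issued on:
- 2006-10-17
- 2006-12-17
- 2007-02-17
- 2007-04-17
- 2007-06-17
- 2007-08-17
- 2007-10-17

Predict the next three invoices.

2007-12-17, 2008-02-17, 2008-04-17

Gaps: 61, 62, 59, 61, 61, 61 days — not constant. Every event is on the 17th of the month.
Pattern: the 17th of every 2 months.
Next: December 2007 → 2007-12-17.
February 2008: 2008-02-17.
Next: April 2008 → 2008-04-17.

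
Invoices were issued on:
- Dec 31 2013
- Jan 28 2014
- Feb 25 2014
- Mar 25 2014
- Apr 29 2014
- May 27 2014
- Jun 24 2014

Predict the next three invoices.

These are Tuesdays with 28, 28, 28, 35, 28, 28-day gaps.
Each is the final Tuesday of its month — Dec 31 2013 is past the 28th, so '4th Tuesday' doesn't fit.
July 2014 ends with Tuesday Jul 29 2014.
Last Tuesday of August 2014: Aug 26 2014.
September 2014 ends with Tuesday Sep 30 2014.

Jul 29 2014, Aug 26 2014, Sep 30 2014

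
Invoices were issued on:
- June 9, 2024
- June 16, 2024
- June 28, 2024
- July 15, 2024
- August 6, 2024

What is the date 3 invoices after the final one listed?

November 10, 2024

Gaps: 7, 12, 17, 22 days — each gap is 5 larger than the previous one.
Next gap: 27 days. August 6, 2024 + 27 days = September 2, 2024.
Next gap: 32 days. September 2, 2024 + 32 days = October 4, 2024.
Next gap: 37 days. October 4, 2024 + 37 days = November 10, 2024.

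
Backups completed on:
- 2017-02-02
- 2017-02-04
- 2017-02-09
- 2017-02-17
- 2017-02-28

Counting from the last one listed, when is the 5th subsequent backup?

2017-06-08

Intervals are 2, 5, 8, 11 days — an arithmetic progression with common difference 3.
Next gap: 14 days. 2017-02-28 + 14 days = 2017-03-14.
Next gap: 17 days. 2017-03-14 + 17 days = 2017-03-31.
Next gap: 20 days. 2017-03-31 + 20 days = 2017-04-20.
Next gap: 23 days. 2017-04-20 + 23 days = 2017-05-13.
Next gap: 26 days. 2017-05-13 + 26 days = 2017-06-08.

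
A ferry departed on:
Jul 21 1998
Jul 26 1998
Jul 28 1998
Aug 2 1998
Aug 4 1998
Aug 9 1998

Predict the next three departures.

Every event lands on a Tuesday or Sunday (gaps cycle 5, 2, 5, 2, 5).
So the schedule is: every Tuesday and Sunday.
The following Tuesday is Aug 11 1998.
Next Sunday: Aug 16 1998.
Next Tuesday: Aug 18 1998.

Aug 11 1998, Aug 16 1998, Aug 18 1998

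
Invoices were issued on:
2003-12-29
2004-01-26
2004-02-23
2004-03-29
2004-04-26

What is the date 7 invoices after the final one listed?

2004-11-29

These are Mondays with 28, 28, 35, 28-day gaps.
Each is the final Monday of its month — 2003-12-29 is past the 28th, so '4th Monday' doesn't fit.
May 2004 ends with Monday 2004-05-31.
Last Monday of June 2004: 2004-06-28.
July 2004 ends with Monday 2004-07-26.
Last Monday of August 2004: 2004-08-30.
Last Monday of September 2004: 2004-09-27.
October 2004 ends with Monday 2004-10-25.
November 2004 ends with Monday 2004-11-29.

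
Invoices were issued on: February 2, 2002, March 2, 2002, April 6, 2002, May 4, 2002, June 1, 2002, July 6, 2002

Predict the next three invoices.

All dates are Saturdays, 28, 35, 28, 28, 35 days apart.
Specifically, the 1st Saturday of each month.
August 2002 — 1st Saturday is August 3, 2002.
September 2002 — 1st Saturday is September 7, 2002.
1st Saturday of October 2002: October 5, 2002.

August 3, 2002; September 7, 2002; October 5, 2002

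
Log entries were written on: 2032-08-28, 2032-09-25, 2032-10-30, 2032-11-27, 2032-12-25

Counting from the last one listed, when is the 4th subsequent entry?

Every date is a Saturday; gaps 28, 35, 28, 28 days.
Each is the last Saturday of its month (at least one falls on the 29th or later, ruling out '4th Saturday').
Last Saturday of January 2033: 2033-01-29.
February 2033 ends with Saturday 2033-02-26.
March 2033 ends with Saturday 2033-03-26.
Last Saturday of April 2033: 2033-04-30.

2033-04-30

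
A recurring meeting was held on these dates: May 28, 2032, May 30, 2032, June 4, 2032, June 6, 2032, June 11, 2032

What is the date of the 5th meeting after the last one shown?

Every event lands on a Friday or Sunday (gaps cycle 2, 5, 2, 5).
So the schedule is: every Friday and Sunday.
Next Sunday: June 13, 2032.
Next Friday: June 18, 2032.
The following Sunday is June 20, 2032.
The following Friday is June 25, 2032.
Next Sunday: June 27, 2032.

June 27, 2032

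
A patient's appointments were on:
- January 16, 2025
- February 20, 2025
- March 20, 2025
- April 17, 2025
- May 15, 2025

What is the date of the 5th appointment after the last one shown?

October 16, 2025

Gaps: 35, 28, 28, 28 days — a mix of 28 and 35. Every date is a Thursday.
Each is the 3rd Thursday of its month.
3rd Thursday of June 2025: June 19, 2025.
July 2025 — 3rd Thursday is July 17, 2025.
3rd Thursday of August 2025: August 21, 2025.
September 2025 — 3rd Thursday is September 18, 2025.
October 2025 — 3rd Thursday is October 16, 2025.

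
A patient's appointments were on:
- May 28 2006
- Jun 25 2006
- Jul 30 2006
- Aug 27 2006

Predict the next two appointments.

Sep 24 2006, Oct 29 2006

These are Sundays with 28, 35, 28-day gaps.
Each is the final Sunday of its month — Jul 30 2006 is past the 28th, so '4th Sunday' doesn't fit.
September 2006 ends with Sunday Sep 24 2006.
Last Sunday of October 2006: Oct 29 2006.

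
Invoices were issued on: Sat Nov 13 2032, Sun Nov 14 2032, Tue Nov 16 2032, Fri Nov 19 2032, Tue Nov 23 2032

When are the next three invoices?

Sun Nov 28 2032, Sat Dec 4 2032, Sat Dec 11 2032

Intervals are 1, 2, 3, 4 days — an arithmetic progression with common difference 1.
Next gap: 5 days. Tue Nov 23 2032 + 5 days = Sun Nov 28 2032.
Next gap: 6 days. Sun Nov 28 2032 + 6 days = Sat Dec 4 2032.
Next gap: 7 days. Sat Dec 4 2032 + 7 days = Sat Dec 11 2032.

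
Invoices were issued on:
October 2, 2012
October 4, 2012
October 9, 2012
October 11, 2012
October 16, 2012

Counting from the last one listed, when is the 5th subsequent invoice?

November 1, 2012

Gaps: 2, 5, 2, 5 days — not constant, but cyclic with period 2.
The events fall on every Tuesday and Thursday.
The following Thursday is October 18, 2012.
Next Tuesday: October 23, 2012.
Next Thursday: October 25, 2012.
Next Tuesday: October 30, 2012.
Next Thursday: November 1, 2012.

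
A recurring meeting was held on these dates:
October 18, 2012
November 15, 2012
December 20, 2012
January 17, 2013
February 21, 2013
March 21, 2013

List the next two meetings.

These are Thursdays at 28- or 35-day spacing (28, 35, 28, 35, 28).
The pattern: 3rd Thursday of the month.
3rd Thursday of April 2013: April 18, 2013.
May 2013 — 3rd Thursday is May 16, 2013.

April 18, 2013; May 16, 2013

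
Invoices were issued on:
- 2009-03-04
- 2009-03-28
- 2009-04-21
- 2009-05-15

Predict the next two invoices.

Every event comes 24 days after the last (24, 24, 24).
2009-05-15 + 24 days = 2009-06-08.
2009-06-08 + 24 days = 2009-07-02.

2009-06-08, 2009-07-02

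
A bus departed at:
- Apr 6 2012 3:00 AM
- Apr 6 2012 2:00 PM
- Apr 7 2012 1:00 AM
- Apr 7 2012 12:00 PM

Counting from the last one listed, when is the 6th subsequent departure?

Gaps: 11, 11, 11 hours — each event is 11 hours after the previous one.
Apr 7 2012 12:00 PM + 11 h = Apr 7 2012 11:00 PM.
Apr 7 2012 11:00 PM + 11 h = Apr 8 2012 10:00 AM.
Apr 8 2012 10:00 AM + 11 h = Apr 8 2012 9:00 PM.
Apr 8 2012 9:00 PM + 11 h = Apr 9 2012 8:00 AM.
Apr 9 2012 8:00 AM + 11 h = Apr 9 2012 7:00 PM.
Apr 9 2012 7:00 PM + 11 h = Apr 10 2012 6:00 AM.

Apr 10 2012 6:00 AM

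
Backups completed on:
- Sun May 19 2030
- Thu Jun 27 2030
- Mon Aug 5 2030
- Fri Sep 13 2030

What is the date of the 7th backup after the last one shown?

Fri Jun 13 2031

The spacing is 39, 39, 39 days — always 39 days.
Fri Sep 13 2030 + 39 days = Tue Oct 22 2030.
Tue Oct 22 2030 + 39 days = Sat Nov 30 2030.
Sat Nov 30 2030 + 39 days = Wed Jan 8 2031.
Wed Jan 8 2031 + 39 days = Sun Feb 16 2031.
Sun Feb 16 2031 + 39 days = Thu Mar 27 2031.
Thu Mar 27 2031 + 39 days = Mon May 5 2031.
Mon May 5 2031 + 39 days = Fri Jun 13 2031.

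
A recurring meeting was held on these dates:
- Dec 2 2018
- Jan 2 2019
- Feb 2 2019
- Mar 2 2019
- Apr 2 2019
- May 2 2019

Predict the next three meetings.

Each date is the 2nd; the gaps (31, 31, 28, 31, 30) track the month lengths.
The rule is the 2nd of each month.
June 2019: Jun 2 2019.
July 2019: Jul 2 2019.
Next: August 2019 → Aug 2 2019.

Jun 2 2019, Jul 2 2019, Aug 2 2019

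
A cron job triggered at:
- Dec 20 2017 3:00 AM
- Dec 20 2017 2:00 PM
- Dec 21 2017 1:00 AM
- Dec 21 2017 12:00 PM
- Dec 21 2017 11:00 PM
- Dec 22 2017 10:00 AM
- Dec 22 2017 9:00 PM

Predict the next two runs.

The interval is a steady 11 hours (11, 11, 11, 11, 11, 11).
Dec 22 2017 9:00 PM + 11 h = Dec 23 2017 8:00 AM.
Dec 23 2017 8:00 AM + 11 h = Dec 23 2017 7:00 PM.

Dec 23 2017 8:00 AM, Dec 23 2017 7:00 PM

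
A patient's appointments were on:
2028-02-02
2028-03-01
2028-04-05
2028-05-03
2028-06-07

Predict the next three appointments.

2028-07-05, 2028-08-02, 2028-09-06

All dates are Wednesdays, 28, 35, 28, 35 days apart.
Specifically, the 1st Wednesday of each month.
1st Wednesday of July 2028: 2028-07-05.
1st Wednesday of August 2028: 2028-08-02.
September 2028 — 1st Wednesday is 2028-09-06.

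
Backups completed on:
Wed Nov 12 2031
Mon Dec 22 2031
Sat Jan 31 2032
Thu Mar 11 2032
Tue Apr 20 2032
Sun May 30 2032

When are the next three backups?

Fri Jul 9 2032, Wed Aug 18 2032, Mon Sep 27 2032

The spacing is 40, 40, 40, 40, 40 days — always 40 days.
Sun May 30 2032 + 40 days = Fri Jul 9 2032.
Fri Jul 9 2032 + 40 days = Wed Aug 18 2032.
Wed Aug 18 2032 + 40 days = Mon Sep 27 2032.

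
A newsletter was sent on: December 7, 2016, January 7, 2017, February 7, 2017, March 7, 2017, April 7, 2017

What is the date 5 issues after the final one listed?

September 7, 2017

Each date is the 7th; the gaps (31, 31, 28, 31) track the month lengths.
The rule is the 7th of each month.
May 2017: May 7, 2017.
June 2017: June 7, 2017.
Next: July 2017 → July 7, 2017.
August 2017: August 7, 2017.
Next: September 2017 → September 7, 2017.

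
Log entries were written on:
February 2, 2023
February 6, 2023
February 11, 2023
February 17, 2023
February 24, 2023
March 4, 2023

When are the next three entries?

The spacing grows by 1 each time: 4, 5, 6, 7, 8 days.
Next gap: 9 days. March 4, 2023 + 9 days = March 13, 2023.
Next gap: 10 days. March 13, 2023 + 10 days = March 23, 2023.
Next gap: 11 days. March 23, 2023 + 11 days = April 3, 2023.

March 13, 2023; March 23, 2023; April 3, 2023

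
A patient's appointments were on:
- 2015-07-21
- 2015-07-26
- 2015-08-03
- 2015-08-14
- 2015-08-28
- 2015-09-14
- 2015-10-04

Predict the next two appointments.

Intervals are 5, 8, 11, 14, 17, 20 days — an arithmetic progression with common difference 3.
Next gap: 23 days. 2015-10-04 + 23 days = 2015-10-27.
Next gap: 26 days. 2015-10-27 + 26 days = 2015-11-22.

2015-10-27, 2015-11-22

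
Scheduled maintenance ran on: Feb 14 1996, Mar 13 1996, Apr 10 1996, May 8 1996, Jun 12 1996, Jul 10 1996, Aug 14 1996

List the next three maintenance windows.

These are Wednesdays at 28- or 35-day spacing (28, 28, 28, 35, 28, 35).
The pattern: 2nd Wednesday of the month.
2nd Wednesday of September 1996: Sep 11 1996.
2nd Wednesday of October 1996: Oct 9 1996.
November 1996 — 2nd Wednesday is Nov 13 1996.

Sep 11 1996, Oct 9 1996, Nov 13 1996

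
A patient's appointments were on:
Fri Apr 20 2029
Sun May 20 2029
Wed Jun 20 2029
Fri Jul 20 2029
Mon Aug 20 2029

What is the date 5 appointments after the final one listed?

The day-of-month is always 20 (30, 31, 30, 31 days between events).
So this recurs on the 20th of each month.
Next: September 2029 → Thu Sep 20 2029.
October 2029: Sat Oct 20 2029.
Next: November 2029 → Tue Nov 20 2029.
December 2029: Thu Dec 20 2029.
January 2030: Sun Jan 20 2030.

Sun Jan 20 2030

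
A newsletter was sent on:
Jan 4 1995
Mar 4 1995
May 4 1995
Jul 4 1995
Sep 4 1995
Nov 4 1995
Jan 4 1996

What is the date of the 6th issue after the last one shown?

Jan 4 1997

Each date is the 4th; the gaps (59, 61, 61, 62, 61, 61) track the month lengths.
The rule is the 4th of every 2 months.
March 1996: Mar 4 1996.
May 1996: May 4 1996.
Next: July 1996 → Jul 4 1996.
Next: September 1996 → Sep 4 1996.
Next: November 1996 → Nov 4 1996.
Next: January 1997 → Jan 4 1997.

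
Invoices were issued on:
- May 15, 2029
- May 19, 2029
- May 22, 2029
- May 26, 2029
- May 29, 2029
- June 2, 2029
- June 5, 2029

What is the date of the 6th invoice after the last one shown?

June 26, 2029

Every event lands on a Tuesday or Saturday (gaps cycle 4, 3, 4, 3, 4, 3).
So the schedule is: every Tuesday and Saturday.
Next Saturday: June 9, 2029.
The following Tuesday is June 12, 2029.
Next Saturday: June 16, 2029.
Next Tuesday: June 19, 2029.
Next Saturday: June 23, 2029.
Next Tuesday: June 26, 2029.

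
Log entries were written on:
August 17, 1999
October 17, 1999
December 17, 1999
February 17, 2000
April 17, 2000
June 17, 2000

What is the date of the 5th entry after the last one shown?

April 17, 2001

Gaps: 61, 61, 62, 60, 61 days — not constant. Every event is on the 17th of the month.
Pattern: the 17th of every 2 months.
Next: August 2000 → August 17, 2000.
October 2000: October 17, 2000.
Next: December 2000 → December 17, 2000.
February 2001: February 17, 2001.
April 2001: April 17, 2001.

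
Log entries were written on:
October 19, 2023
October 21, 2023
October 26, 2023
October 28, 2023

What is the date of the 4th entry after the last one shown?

Every event lands on a Thursday or Saturday (gaps cycle 2, 5, 2).
So the schedule is: every Thursday and Saturday.
The following Thursday is November 2, 2023.
The following Saturday is November 4, 2023.
Next Thursday: November 9, 2023.
Next Saturday: November 11, 2023.

November 11, 2023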